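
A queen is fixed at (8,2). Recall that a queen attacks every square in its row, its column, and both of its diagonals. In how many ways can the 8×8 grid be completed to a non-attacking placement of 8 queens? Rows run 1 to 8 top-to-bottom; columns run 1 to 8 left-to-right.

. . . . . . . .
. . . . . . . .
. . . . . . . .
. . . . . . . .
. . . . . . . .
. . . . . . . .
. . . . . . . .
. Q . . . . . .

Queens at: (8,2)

Branch on row 1: col 1 → 0; col 3 → 2; col 4 → 3; col 5 → 3; col 6 → 0; col 7 → 0; col 8 → 0.
Sum: 0 + 2 + 3 + 3 + 0 + 0 + 0 = 8.

8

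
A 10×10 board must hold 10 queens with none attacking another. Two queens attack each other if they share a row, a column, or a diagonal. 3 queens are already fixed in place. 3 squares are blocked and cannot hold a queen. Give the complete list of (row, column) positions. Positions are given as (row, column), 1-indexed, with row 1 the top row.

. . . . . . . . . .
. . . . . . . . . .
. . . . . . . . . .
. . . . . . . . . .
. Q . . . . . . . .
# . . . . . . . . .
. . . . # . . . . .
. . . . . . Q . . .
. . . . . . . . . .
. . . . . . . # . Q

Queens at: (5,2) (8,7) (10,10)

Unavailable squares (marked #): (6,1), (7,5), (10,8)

(1,3) (2,9) (3,6) (4,8) (5,2) (6,4) (7,1) (8,7) (9,5) (10,10)

Row 1: attacked by (5,2)→{2,6}; (8,7)→{7}; (10,10)→{1,10}. Safe: 3, 4, 5, 8, 9. Place at column 3.
Row 2: attacked by (1,3)→{2,3,4}; (5,2)→{2,5}; (8,7)→{1,7}; (10,10)→{2,10}. Safe: 6, 8, 9. Place at column 9.
Row 3: attacked by (1,3)→{1,3,5}; (2,9)→{8,9,10}; (5,2)→{2,4}; (8,7)→{2,7}; (10,10)→{3,10}. Safe: 6. Place at column 6.
Row 4: attacked by (1,3)→{3,6}; (2,9)→{7,9}; (3,6)→{5,6,7}; (5,2)→{1,2,3}; (8,7)→{3,7}; (10,10)→{4,10}. Safe: 8. Place at column 8.
Row 6: attacked by (1,3)→{3,8}; (2,9)→{5,9}; (3,6)→{3,6,9}; (4,8)→{6,8,10}; (5,2)→{1,2,3}; (8,7)→{5,7,9}; (10,10)→{6,10}. Blocked: 1. Safe: 4. Place at column 4.
Row 7: attacked by (1,3)→{3,9}; (2,9)→{4,9}; (3,6)→{2,6,10}; (4,8)→{5,8}; (5,2)→{2,4}; (6,4)→{3,4,5}; (8,7)→{6,7,8}; (10,10)→{7,10}. Blocked: 5. Safe: 1. Place at column 1.
Row 9: attacked by (1,3)→{3}; (2,9)→{2,9}; (3,6)→{6}; (4,8)→{3,8}; (5,2)→{2,6}; (6,4)→{1,4,7}; (7,1)→{1,3}; (8,7)→{6,7,8}; (10,10)→{9,10}. Safe: 5. Place at column 5.
Columns [3, 9, 6, 8, 2, 4, 1, 7, 5, 10], r−c [-2, -7, -3, -4, 3, 2, 6, 1, 4, 0], r+c [4, 11, 9, 12, 7, 10, 8, 15, 14, 20] are all distinct, so no two queens attack.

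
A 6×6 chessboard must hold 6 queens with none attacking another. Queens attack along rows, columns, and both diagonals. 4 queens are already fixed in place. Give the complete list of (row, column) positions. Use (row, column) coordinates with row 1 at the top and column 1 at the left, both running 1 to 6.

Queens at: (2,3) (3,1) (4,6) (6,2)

(1,5) (2,3) (3,1) (4,6) (5,4) (6,2)

Row 1: attacked by (2,3)→{2,3,4}; (3,1)→{1,3}; (4,6)→{3,6}; (6,2)→{2}. Safe: 5. Place at column 5.
Row 5: attacked by (1,5)→{1,5}; (2,3)→{3,6}; (3,1)→{1,3}; (4,6)→{5,6}; (6,2)→{1,2,3}. Safe: 4. Place at column 4.
Columns [5, 3, 1, 6, 4, 2], r−c [-4, -1, 2, -2, 1, 4], r+c [6, 5, 4, 10, 9, 8] are all distinct, so no two queens attack.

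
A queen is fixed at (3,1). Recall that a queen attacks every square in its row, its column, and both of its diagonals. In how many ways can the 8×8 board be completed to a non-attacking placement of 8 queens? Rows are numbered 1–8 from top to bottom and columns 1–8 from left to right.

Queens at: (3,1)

16

Branch on row 1: col 2 → 1; col 4 → 4; col 5 → 4; col 6 → 4; col 7 → 1; col 8 → 2.
Sum: 1 + 4 + 4 + 4 + 1 + 2 = 16.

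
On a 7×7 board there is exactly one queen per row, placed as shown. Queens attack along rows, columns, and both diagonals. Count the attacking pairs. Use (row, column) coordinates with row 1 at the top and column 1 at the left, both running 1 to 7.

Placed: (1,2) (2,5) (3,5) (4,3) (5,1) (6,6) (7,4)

Same column: (2,5)–(3,5) (column 5).
Same diagonal: (2,5)–(4,3) (|2−4| = |5−3| = 2).
Total attacking pairs: 2.

2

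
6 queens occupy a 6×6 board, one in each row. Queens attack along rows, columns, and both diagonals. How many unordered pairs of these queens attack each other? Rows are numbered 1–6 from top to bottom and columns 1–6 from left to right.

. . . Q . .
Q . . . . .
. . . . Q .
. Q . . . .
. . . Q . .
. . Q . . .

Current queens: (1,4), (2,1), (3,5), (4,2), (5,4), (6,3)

3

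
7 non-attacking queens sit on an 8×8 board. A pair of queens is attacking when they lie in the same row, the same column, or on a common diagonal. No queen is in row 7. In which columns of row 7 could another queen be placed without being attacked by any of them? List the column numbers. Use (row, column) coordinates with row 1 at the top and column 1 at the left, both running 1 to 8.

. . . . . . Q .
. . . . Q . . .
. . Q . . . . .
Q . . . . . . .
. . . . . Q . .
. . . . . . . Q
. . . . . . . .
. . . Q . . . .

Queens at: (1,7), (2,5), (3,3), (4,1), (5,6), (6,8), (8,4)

(1,7) attacks row 7 at column 7 and diagonals 1.
(2,5) attacks row 7 at column 5.
(3,3) attacks row 7 at column 3 and diagonals 7.
(4,1) attacks row 7 at column 1 and diagonals 4.
(5,6) attacks row 7 at column 6 and diagonals 4, 8.
(6,8) attacks row 7 at column 8 and diagonals 7.
(8,4) attacks row 7 at column 4 and diagonals 3, 5.
Attacked columns: {1, 3, 4, 5, 6, 7, 8}. Safe: {2}.

columns 2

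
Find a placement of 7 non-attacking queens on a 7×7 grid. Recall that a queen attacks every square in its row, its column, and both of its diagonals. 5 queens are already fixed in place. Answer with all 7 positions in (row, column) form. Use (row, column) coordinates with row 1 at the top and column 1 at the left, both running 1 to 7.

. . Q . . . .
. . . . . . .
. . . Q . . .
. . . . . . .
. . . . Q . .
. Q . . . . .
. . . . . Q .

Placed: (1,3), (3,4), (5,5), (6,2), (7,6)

(1,3) (2,7) (3,4) (4,1) (5,5) (6,2) (7,6)

Row 2: attacked by (1,3)→{2,3,4}; (3,4)→{3,4,5}; (5,5)→{2,5}; (6,2)→{2,6}; (7,6)→{1,6}. Safe: 7. Place at column 7.
Row 4: attacked by (1,3)→{3,6}; (2,7)→{5,7}; (3,4)→{3,4,5}; (5,5)→{4,5,6}; (6,2)→{2,4}; (7,6)→{3,6}. Safe: 1. Place at column 1.
Columns [3, 7, 4, 1, 5, 2, 6], r−c [-2, -5, -1, 3, 0, 4, 1], r+c [4, 9, 7, 5, 10, 8, 13] are all distinct, so no two queens attack.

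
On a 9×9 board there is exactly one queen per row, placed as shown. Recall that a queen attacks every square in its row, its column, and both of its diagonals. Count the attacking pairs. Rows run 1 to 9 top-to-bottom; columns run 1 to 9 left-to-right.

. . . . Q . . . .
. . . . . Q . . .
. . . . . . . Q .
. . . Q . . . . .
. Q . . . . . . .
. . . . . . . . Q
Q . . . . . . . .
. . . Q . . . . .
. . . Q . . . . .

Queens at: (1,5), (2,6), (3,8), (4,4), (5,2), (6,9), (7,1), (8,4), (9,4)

Same column: (4,4)–(8,4) (column 4); (4,4)–(9,4) (column 4); (8,4)–(9,4) (column 4).
Same diagonal: (1,5)–(2,6) (|1−2| = |5−6| = 1); (2,6)–(4,4) (|2−4| = |6−4| = 2); (2,6)–(7,1) (|2−7| = |6−1| = 5); (4,4)–(7,1) (|4−7| = |4−1| = 3).
Total attacking pairs: 7.

7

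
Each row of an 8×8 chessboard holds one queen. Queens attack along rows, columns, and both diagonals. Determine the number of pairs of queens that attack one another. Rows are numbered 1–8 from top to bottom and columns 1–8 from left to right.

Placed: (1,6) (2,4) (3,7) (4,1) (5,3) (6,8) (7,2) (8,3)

3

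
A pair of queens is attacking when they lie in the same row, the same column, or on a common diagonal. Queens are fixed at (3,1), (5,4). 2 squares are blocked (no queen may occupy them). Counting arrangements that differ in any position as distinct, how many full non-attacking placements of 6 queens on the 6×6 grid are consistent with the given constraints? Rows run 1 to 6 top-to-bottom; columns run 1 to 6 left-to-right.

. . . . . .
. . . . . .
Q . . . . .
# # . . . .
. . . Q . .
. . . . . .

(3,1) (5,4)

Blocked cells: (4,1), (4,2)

1

Branch on row 1: col 2 → 0; col 5 → 1; col 6 → 0.
Sum: 0 + 1 + 0 = 1.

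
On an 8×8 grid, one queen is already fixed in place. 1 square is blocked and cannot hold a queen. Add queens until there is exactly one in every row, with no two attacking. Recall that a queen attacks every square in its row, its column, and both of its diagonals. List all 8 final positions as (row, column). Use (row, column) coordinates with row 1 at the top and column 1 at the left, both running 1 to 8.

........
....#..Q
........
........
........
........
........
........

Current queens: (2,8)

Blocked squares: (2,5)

(1,5) (2,8) (3,4) (4,1) (5,3) (6,6) (7,2) (8,7)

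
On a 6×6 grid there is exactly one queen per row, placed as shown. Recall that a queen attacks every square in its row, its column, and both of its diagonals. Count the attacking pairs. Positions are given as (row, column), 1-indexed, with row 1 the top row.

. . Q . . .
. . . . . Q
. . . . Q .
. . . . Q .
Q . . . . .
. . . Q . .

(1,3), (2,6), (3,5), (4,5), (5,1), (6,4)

Same column: (3,5)–(4,5) (column 5).
Same diagonal: (1,3)–(3,5) (|1−3| = |3−5| = 2); (2,6)–(3,5) (|2−3| = |6−5| = 1).
Total attacking pairs: 3.

3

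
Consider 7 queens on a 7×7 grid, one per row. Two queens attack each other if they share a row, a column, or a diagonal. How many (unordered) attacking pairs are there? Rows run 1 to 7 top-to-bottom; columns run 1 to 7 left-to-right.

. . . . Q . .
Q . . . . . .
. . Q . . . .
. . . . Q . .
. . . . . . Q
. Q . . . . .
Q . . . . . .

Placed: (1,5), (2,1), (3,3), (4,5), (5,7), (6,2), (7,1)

4

Same column: (1,5)–(4,5) (column 5); (2,1)–(7,1) (column 1).
Same diagonal: (1,5)–(3,3) (|1−3| = |5−3| = 2); (6,2)–(7,1) (|6−7| = |2−1| = 1).
Total attacking pairs: 4.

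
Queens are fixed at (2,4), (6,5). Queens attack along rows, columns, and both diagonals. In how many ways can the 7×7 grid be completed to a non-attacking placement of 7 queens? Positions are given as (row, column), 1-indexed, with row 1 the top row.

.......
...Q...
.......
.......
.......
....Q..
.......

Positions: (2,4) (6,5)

Branch on row 1: col 1 → 0; col 2 → 1; col 6 → 1; col 7 → 0.
Sum: 0 + 1 + 1 + 0 = 2.

2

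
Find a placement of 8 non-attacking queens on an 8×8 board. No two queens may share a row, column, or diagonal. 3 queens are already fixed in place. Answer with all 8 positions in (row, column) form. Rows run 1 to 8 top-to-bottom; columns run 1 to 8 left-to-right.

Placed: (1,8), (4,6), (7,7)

(1,8) (2,3) (3,1) (4,6) (5,2) (6,5) (7,7) (8,4)

Row 2: attacked by (1,8)→{7,8}; (4,6)→{4,6,8}; (7,7)→{2,7}. Safe: 1, 3, 5. Place at column 3.
Row 3: attacked by (1,8)→{6,8}; (2,3)→{2,3,4}; (4,6)→{5,6,7}; (7,7)→{3,7}. Safe: 1. Place at column 1.
Row 5: attacked by (1,8)→{4,8}; (2,3)→{3,6}; (3,1)→{1,3}; (4,6)→{5,6,7}; (7,7)→{5,7}. Safe: 2. Place at column 2.
Row 6: attacked by (1,8)→{3,8}; (2,3)→{3,7}; (3,1)→{1,4}; (4,6)→{4,6,8}; (5,2)→{1,2,3}; (7,7)→{6,7,8}. Safe: 5. Place at column 5.
Row 8: attacked by (1,8)→{1,8}; (2,3)→{3}; (3,1)→{1,6}; (4,6)→{2,6}; (5,2)→{2,5}; (6,5)→{3,5,7}; (7,7)→{6,7,8}. Safe: 4. Place at column 4.
Columns [8, 3, 1, 6, 2, 5, 7, 4], r−c [-7, -1, 2, -2, 3, 1, 0, 4], r+c [9, 5, 4, 10, 7, 11, 14, 12] are all distinct, so no two queens attack.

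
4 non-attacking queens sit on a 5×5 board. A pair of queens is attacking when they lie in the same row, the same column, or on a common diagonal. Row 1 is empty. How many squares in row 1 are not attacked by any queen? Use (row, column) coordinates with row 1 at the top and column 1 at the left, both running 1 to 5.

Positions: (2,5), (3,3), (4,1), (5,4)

1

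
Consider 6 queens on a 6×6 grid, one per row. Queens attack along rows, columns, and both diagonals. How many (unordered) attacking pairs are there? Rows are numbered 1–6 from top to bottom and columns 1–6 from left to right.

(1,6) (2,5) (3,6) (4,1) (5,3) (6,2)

4

Same column: (1,6)–(3,6) (column 6).
Same diagonal: (1,6)–(2,5) (|1−2| = |6−5| = 1); (2,5)–(3,6) (|2−3| = |5−6| = 1); (5,3)–(6,2) (|5−6| = |3−2| = 1).
Total attacking pairs: 4.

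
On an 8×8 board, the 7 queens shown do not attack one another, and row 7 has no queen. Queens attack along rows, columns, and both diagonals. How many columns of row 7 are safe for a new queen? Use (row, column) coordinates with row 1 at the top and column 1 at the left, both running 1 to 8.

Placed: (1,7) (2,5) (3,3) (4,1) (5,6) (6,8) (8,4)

(1,7) attacks row 7 at column 7 and diagonals 1.
(2,5) attacks row 7 at column 5.
(3,3) attacks row 7 at column 3 and diagonals 7.
(4,1) attacks row 7 at column 1 and diagonals 4.
(5,6) attacks row 7 at column 6 and diagonals 4, 8.
(6,8) attacks row 7 at column 8 and diagonals 7.
(8,4) attacks row 7 at column 4 and diagonals 3, 5.
Attacked columns: {1, 3, 4, 5, 6, 7, 8}. Safe: {2}.

1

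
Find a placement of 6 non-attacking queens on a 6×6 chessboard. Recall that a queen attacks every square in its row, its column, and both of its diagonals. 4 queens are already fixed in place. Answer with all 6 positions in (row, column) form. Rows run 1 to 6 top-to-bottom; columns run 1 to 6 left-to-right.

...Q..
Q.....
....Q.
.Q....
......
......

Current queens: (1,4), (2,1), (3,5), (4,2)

(1,4) (2,1) (3,5) (4,2) (5,6) (6,3)

Row 5: attacked by (1,4)→{4}; (2,1)→{1,4}; (3,5)→{3,5}; (4,2)→{1,2,3}. Safe: 6. Place at column 6.
Row 6: attacked by (1,4)→{4}; (2,1)→{1,5}; (3,5)→{2,5}; (4,2)→{2,4}; (5,6)→{5,6}. Safe: 3. Place at column 3.
Columns [4, 1, 5, 2, 6, 3], r−c [-3, 1, -2, 2, -1, 3], r+c [5, 3, 8, 6, 11, 9] are all distinct, so no two queens attack.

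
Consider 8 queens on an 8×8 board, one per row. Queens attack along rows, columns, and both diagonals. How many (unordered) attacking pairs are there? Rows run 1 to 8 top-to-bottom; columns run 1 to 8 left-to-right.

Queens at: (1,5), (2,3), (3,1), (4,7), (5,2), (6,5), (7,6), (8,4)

3

Same column: (1,5)–(6,5) (column 5).
Same diagonal: (4,7)–(6,5) (|4−6| = |7−5| = 2); (6,5)–(7,6) (|6−7| = |5−6| = 1).
Total attacking pairs: 3.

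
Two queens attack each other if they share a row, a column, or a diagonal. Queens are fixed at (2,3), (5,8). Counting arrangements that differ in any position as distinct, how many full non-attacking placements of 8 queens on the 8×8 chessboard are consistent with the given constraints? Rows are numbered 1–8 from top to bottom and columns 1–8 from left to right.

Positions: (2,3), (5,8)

Branch on row 1: col 1 → 0; col 5 → 1; col 6 → 1; col 7 → 1.
Sum: 0 + 1 + 1 + 1 = 3.

3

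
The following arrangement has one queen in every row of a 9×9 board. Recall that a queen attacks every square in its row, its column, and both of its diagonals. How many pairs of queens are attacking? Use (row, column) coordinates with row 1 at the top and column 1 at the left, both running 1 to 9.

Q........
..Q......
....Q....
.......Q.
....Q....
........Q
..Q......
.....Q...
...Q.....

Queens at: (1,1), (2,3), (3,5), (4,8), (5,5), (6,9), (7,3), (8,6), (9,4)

4

Same column: (2,3)–(7,3) (column 3); (3,5)–(5,5) (column 5).
Same diagonal: (1,1)–(5,5) (|1−5| = |1−5| = 4); (5,5)–(7,3) (|5−7| = |5−3| = 2).
Total attacking pairs: 4.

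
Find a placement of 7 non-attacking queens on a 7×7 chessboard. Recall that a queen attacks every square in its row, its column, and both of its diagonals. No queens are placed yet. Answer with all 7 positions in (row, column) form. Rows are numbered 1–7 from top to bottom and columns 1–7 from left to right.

Row 1: Safe: 1, 2, 3, 4, 5, 6, 7. Place at column 7.
Row 2: attacked by (1,7)→{6,7}. Safe: 1, 2, 3, 4, 5. Place at column 2.
Row 3: attacked by (1,7)→{5,7}; (2,2)→{1,2,3}. Safe: 4, 6. Place at column 4.
Row 4: attacked by (1,7)→{4,7}; (2,2)→{2,4}; (3,4)→{3,4,5}. Safe: 1, 6. Place at column 6.
Row 5: attacked by (1,7)→{3,7}; (2,2)→{2,5}; (3,4)→{2,4,6}; (4,6)→{5,6,7}. Safe: 1. Place at column 1.
Row 6: attacked by (1,7)→{2,7}; (2,2)→{2,6}; (3,4)→{1,4,7}; (4,6)→{4,6}; (5,1)→{1,2}. Safe: 3, 5. Place at column 3.
Row 7: attacked by (1,7)→{1,7}; (2,2)→{2,7}; (3,4)→{4}; (4,6)→{3,6}; (5,1)→{1,3}; (6,3)→{2,3,4}. Safe: 5. Place at column 5.
Columns [7, 2, 4, 6, 1, 3, 5], r−c [-6, 0, -1, -2, 4, 3, 2], r+c [8, 4, 7, 10, 6, 9, 12] are all distinct, so no two queens attack.

(1,7) (2,2) (3,4) (4,6) (5,1) (6,3) (7,5)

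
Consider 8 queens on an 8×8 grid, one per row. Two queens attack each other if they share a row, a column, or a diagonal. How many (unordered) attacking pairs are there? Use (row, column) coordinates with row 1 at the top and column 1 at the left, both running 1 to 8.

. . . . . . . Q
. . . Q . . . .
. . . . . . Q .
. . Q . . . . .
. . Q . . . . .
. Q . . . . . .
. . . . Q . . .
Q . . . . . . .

4

Same column: (4,3)–(5,3) (column 3).
Same diagonal: (1,8)–(8,1) (|1−8| = |8−1| = 7); (5,3)–(6,2) (|5−6| = |3−2| = 1); (5,3)–(7,5) (|5−7| = |3−5| = 2).
Total attacking pairs: 4.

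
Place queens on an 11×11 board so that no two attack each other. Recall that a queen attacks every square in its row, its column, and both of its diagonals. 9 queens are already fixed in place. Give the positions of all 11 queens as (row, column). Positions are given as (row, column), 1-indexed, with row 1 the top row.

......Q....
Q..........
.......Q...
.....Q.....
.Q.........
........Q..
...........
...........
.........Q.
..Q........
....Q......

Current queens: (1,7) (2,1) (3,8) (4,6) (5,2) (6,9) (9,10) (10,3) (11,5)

Row 7: attacked by (1,7)→{1,7}; (2,1)→{1,6}; (3,8)→{4,8}; (4,6)→{3,6,9}; (5,2)→{2,4}; (6,9)→{8,9,10}; (9,10)→{8,10}; (10,3)→{3,6}; (11,5)→{1,5,9}. Safe: 11. Place at column 11.
Row 8: attacked by (1,7)→{7}; (2,1)→{1,7}; (3,8)→{3,8}; (4,6)→{2,6,10}; (5,2)→{2,5}; (6,9)→{7,9,11}; (7,11)→{10,11}; (9,10)→{9,10,11}; (10,3)→{1,3,5}; (11,5)→{2,5,8}. Safe: 4. Place at column 4.
Columns [7, 1, 8, 6, 2, 9, 11, 4, 10, 3, 5], r−c [-6, 1, -5, -2, 3, -3, -4, 4, -1, 7, 6], r+c [8, 3, 11, 10, 7, 15, 18, 12, 19, 13, 16] are all distinct, so no two queens attack.

(1,7) (2,1) (3,8) (4,6) (5,2) (6,9) (7,11) (8,4) (9,10) (10,3) (11,5)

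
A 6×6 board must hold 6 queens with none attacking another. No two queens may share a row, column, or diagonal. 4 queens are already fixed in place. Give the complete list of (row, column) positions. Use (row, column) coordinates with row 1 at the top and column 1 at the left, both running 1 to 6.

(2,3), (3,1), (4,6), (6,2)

(1,5) (2,3) (3,1) (4,6) (5,4) (6,2)

Row 1: attacked by (2,3)→{2,3,4}; (3,1)→{1,3}; (4,6)→{3,6}; (6,2)→{2}. Safe: 5. Place at column 5.
Row 5: attacked by (1,5)→{1,5}; (2,3)→{3,6}; (3,1)→{1,3}; (4,6)→{5,6}; (6,2)→{1,2,3}. Safe: 4. Place at column 4.
Columns [5, 3, 1, 6, 4, 2], r−c [-4, -1, 2, -2, 1, 4], r+c [6, 5, 4, 10, 9, 8] are all distinct, so no two queens attack.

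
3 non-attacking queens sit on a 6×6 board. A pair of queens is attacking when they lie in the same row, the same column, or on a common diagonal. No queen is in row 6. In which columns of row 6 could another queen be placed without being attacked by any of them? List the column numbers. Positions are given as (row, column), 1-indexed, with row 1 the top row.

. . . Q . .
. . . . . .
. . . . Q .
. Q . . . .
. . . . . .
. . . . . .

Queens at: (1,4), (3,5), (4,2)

columns 1, 3, 6

(1,4) attacks row 6 at column 4.
(3,5) attacks row 6 at column 5 and diagonals 2.
(4,2) attacks row 6 at column 2 and diagonals 4.
Attacked columns: {2, 4, 5}. Safe: {1, 3, 6}.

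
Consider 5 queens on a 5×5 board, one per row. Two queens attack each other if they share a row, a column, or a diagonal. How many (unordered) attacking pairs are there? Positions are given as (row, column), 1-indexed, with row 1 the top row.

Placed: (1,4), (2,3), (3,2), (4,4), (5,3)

6

Same column: (1,4)–(4,4) (column 4); (2,3)–(5,3) (column 3).
Same diagonal: (1,4)–(2,3) (|1−2| = |4−3| = 1); (1,4)–(3,2) (|1−3| = |4−2| = 2); (2,3)–(3,2) (|2−3| = |3−2| = 1); (4,4)–(5,3) (|4−5| = |4−3| = 1).
Total attacking pairs: 6.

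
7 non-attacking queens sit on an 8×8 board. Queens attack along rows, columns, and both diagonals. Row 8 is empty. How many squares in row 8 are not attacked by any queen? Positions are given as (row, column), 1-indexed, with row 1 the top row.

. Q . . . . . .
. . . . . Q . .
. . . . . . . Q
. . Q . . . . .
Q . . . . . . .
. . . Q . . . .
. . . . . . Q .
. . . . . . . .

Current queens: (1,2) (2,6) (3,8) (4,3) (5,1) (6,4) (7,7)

(1,2) attacks row 8 at column 2.
(2,6) attacks row 8 at column 6.
(3,8) attacks row 8 at column 8 and diagonals 3.
(4,3) attacks row 8 at column 3 and diagonals 7.
(5,1) attacks row 8 at column 1 and diagonals 4.
(6,4) attacks row 8 at column 4 and diagonals 2, 6.
(7,7) attacks row 8 at column 7 and diagonals 6, 8.
Attacked columns: {1, 2, 3, 4, 6, 7, 8}. Safe: {5}.

1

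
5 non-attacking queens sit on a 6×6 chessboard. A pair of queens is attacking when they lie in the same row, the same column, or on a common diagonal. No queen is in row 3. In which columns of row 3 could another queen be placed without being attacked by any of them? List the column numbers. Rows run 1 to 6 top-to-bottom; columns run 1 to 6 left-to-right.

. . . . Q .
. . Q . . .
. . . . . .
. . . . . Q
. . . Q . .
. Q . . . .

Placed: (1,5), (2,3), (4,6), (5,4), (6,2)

columns 1

(1,5) attacks row 3 at column 5 and diagonals 3.
(2,3) attacks row 3 at column 3 and diagonals 2, 4.
(4,6) attacks row 3 at column 6 and diagonals 5.
(5,4) attacks row 3 at column 4 and diagonals 2, 6.
(6,2) attacks row 3 at column 2 and diagonals 5.
Attacked columns: {2, 3, 4, 5, 6}. Safe: {1}.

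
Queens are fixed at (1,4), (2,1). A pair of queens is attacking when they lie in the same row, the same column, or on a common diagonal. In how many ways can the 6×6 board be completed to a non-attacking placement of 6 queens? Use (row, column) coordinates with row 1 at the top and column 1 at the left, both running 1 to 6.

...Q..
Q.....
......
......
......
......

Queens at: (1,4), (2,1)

1

Branch on row 3: col 3 → 0; col 5 → 1.
Sum: 0 + 1 = 1.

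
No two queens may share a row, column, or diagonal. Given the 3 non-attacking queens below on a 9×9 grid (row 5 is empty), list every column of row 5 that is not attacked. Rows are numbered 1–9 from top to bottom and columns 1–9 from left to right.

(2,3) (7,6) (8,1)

columns 2, 5, 7, 9

(2,3) attacks row 5 at column 3 and diagonals 6.
(7,6) attacks row 5 at column 6 and diagonals 4, 8.
(8,1) attacks row 5 at column 1 and diagonals 4.
Attacked columns: {1, 3, 4, 6, 8}. Safe: {2, 5, 7, 9}.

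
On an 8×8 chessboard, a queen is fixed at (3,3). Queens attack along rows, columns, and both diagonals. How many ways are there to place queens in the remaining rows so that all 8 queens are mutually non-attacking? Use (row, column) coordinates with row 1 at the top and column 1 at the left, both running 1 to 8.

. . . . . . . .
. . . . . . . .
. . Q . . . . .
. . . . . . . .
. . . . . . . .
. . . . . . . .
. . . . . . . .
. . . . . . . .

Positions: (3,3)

Branch on row 1: col 2 → 1; col 4 → 1; col 6 → 0; col 7 → 2; col 8 → 0.
Sum: 1 + 1 + 0 + 2 + 0 = 4.

4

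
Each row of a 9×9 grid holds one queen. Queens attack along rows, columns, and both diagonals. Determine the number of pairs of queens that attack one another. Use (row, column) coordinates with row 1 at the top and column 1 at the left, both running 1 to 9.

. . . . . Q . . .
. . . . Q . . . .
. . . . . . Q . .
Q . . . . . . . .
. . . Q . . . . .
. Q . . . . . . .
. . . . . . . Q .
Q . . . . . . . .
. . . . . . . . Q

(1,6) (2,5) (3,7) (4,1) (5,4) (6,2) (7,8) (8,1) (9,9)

Same column: (4,1)–(8,1) (column 1).
Same diagonal: (1,6)–(2,5) (|1−2| = |6−5| = 1); (5,4)–(8,1) (|5−8| = |4−1| = 3).
Total attacking pairs: 3.

3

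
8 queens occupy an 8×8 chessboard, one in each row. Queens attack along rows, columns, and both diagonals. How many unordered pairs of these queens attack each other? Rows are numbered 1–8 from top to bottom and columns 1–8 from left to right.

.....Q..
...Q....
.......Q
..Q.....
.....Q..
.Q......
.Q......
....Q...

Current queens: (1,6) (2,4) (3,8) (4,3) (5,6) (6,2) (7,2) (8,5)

5

Same column: (1,6)–(5,6) (column 6); (6,2)–(7,2) (column 2).
Same diagonal: (1,6)–(3,8) (|1−3| = |6−8| = 2); (1,6)–(4,3) (|1−4| = |6−3| = 3); (3,8)–(5,6) (|3−5| = |8−6| = 2).
Total attacking pairs: 5.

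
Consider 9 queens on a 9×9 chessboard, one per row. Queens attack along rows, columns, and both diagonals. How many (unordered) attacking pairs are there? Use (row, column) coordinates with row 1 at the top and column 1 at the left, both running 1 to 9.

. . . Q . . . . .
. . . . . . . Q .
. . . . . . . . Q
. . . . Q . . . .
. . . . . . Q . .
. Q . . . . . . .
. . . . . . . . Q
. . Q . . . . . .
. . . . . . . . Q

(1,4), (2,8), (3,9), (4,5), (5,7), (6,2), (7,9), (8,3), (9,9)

6

Same column: (3,9)–(7,9) (column 9); (3,9)–(9,9) (column 9); (7,9)–(9,9) (column 9).
Same diagonal: (2,8)–(3,9) (|2−3| = |8−9| = 1); (3,9)–(5,7) (|3−5| = |9−7| = 2); (5,7)–(7,9) (|5−7| = |7−9| = 2).
Total attacking pairs: 6.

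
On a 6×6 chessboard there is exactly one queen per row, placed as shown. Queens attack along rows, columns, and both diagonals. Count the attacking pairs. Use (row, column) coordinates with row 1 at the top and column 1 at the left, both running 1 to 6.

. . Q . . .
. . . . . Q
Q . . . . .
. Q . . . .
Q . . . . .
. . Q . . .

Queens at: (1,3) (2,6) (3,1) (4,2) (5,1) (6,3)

5

Same column: (1,3)–(6,3) (column 3); (3,1)–(5,1) (column 1).
Same diagonal: (1,3)–(3,1) (|1−3| = |3−1| = 2); (3,1)–(4,2) (|3−4| = |1−2| = 1); (4,2)–(5,1) (|4−5| = |2−1| = 1).
Total attacking pairs: 5.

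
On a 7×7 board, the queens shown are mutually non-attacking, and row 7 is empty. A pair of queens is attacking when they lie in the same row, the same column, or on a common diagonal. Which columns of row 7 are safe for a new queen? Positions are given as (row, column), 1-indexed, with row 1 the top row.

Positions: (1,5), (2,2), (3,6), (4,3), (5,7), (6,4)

(1,5) attacks row 7 at column 5.
(2,2) attacks row 7 at column 2 and diagonals 7.
(3,6) attacks row 7 at column 6 and diagonals 2.
(4,3) attacks row 7 at column 3 and diagonals 6.
(5,7) attacks row 7 at column 7 and diagonals 5.
(6,4) attacks row 7 at column 4 and diagonals 3, 5.
Attacked columns: {2, 3, 4, 5, 6, 7}. Safe: {1}.

columns 1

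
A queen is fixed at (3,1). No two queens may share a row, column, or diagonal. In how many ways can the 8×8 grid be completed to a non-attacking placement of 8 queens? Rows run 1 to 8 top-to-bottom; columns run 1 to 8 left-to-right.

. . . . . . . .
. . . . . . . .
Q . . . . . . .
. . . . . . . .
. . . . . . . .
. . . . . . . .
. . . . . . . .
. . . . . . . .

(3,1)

Branch on row 1: col 2 → 1; col 4 → 4; col 5 → 4; col 6 → 4; col 7 → 1; col 8 → 2.
Sum: 1 + 4 + 4 + 4 + 1 + 2 = 16.

16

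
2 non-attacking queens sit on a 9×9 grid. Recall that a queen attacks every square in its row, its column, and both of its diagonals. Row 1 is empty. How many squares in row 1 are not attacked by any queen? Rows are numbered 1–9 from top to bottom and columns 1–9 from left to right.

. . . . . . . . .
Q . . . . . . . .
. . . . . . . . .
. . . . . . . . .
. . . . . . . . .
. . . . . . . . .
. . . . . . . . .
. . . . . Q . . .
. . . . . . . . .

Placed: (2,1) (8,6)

6

(2,1) attacks row 1 at column 1 and diagonals 2.
(8,6) attacks row 1 at column 6.
Attacked columns: {1, 2, 6}. Safe: {3, 4, 5, 7, 8, 9}.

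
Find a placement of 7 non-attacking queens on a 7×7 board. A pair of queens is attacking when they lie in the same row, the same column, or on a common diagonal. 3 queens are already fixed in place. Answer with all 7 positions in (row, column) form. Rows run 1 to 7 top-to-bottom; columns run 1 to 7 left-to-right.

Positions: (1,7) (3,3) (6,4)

Row 2: attacked by (1,7)→{6,7}; (3,3)→{2,3,4}; (6,4)→{4}. Safe: 1, 5. Place at column 5.
Row 4: attacked by (1,7)→{4,7}; (2,5)→{3,5,7}; (3,3)→{2,3,4}; (6,4)→{2,4,6}. Safe: 1. Place at column 1.
Row 5: attacked by (1,7)→{3,7}; (2,5)→{2,5}; (3,3)→{1,3,5}; (4,1)→{1,2}; (6,4)→{3,4,5}. Safe: 6. Place at column 6.
Row 7: attacked by (1,7)→{1,7}; (2,5)→{5}; (3,3)→{3,7}; (4,1)→{1,4}; (5,6)→{4,6}; (6,4)→{3,4,5}. Safe: 2. Place at column 2.
Columns [7, 5, 3, 1, 6, 4, 2], r−c [-6, -3, 0, 3, -1, 2, 5], r+c [8, 7, 6, 5, 11, 10, 9] are all distinct, so no two queens attack.

(1,7) (2,5) (3,3) (4,1) (5,6) (6,4) (7,2)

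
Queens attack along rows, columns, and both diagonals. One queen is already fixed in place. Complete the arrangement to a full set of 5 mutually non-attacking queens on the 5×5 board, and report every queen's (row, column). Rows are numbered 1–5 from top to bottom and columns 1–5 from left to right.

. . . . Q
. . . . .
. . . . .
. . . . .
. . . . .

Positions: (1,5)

Row 2: attacked by (1,5)→{4,5}. Safe: 1, 2, 3. Place at column 2.
Row 3: attacked by (1,5)→{3,5}; (2,2)→{1,2,3}. Safe: 4. Place at column 4.
Row 4: attacked by (1,5)→{2,5}; (2,2)→{2,4}; (3,4)→{3,4,5}. Safe: 1. Place at column 1.
Row 5: attacked by (1,5)→{1,5}; (2,2)→{2,5}; (3,4)→{2,4}; (4,1)→{1,2}. Safe: 3. Place at column 3.
Columns [5, 2, 4, 1, 3], r−c [-4, 0, -1, 3, 2], r+c [6, 4, 7, 5, 8] are all distinct, so no two queens attack.

(1,5) (2,2) (3,4) (4,1) (5,3)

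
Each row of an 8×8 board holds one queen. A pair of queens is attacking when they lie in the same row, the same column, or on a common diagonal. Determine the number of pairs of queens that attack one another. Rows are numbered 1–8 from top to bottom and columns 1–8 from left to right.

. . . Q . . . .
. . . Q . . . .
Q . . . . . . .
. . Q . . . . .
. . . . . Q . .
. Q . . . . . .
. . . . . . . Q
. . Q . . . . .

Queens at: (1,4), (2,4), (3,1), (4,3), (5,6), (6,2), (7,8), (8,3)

4

Same column: (1,4)–(2,4) (column 4); (4,3)–(8,3) (column 3).
Same diagonal: (5,6)–(7,8) (|5−7| = |6−8| = 2); (5,6)–(8,3) (|5−8| = |6−3| = 3).
Total attacking pairs: 4.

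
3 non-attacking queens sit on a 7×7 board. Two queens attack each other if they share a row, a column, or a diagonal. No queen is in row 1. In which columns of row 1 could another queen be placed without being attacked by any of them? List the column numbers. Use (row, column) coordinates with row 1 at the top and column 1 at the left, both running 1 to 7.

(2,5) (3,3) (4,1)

columns 2, 7

(2,5) attacks row 1 at column 5 and diagonals 4, 6.
(3,3) attacks row 1 at column 3 and diagonals 1, 5.
(4,1) attacks row 1 at column 1 and diagonals 4.
Attacked columns: {1, 3, 4, 5, 6}. Safe: {2, 7}.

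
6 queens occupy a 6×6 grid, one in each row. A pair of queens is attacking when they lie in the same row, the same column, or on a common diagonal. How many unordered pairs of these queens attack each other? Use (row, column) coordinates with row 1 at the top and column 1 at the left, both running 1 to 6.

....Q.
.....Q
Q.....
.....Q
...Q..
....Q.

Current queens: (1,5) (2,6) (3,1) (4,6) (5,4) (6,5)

Same column: (1,5)–(6,5) (column 5); (2,6)–(4,6) (column 6).
Same diagonal: (1,5)–(2,6) (|1−2| = |5−6| = 1); (5,4)–(6,5) (|5−6| = |4−5| = 1).
Total attacking pairs: 4.

4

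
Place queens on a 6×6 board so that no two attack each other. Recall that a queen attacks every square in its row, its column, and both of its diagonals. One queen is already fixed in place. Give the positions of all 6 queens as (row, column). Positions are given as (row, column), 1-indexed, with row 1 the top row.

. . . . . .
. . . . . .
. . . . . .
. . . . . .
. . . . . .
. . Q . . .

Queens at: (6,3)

Row 1: attacked by (6,3)→{3}. Safe: 1, 2, 4, 5, 6. Place at column 4.
Row 2: attacked by (1,4)→{3,4,5}; (6,3)→{3}. Safe: 1, 2, 6. Place at column 1.
Row 3: attacked by (1,4)→{2,4,6}; (2,1)→{1,2}; (6,3)→{3,6}. Safe: 5. Place at column 5.
Row 4: attacked by (1,4)→{1,4}; (2,1)→{1,3}; (3,5)→{4,5,6}; (6,3)→{1,3,5}. Safe: 2. Place at column 2.
Row 5: attacked by (1,4)→{4}; (2,1)→{1,4}; (3,5)→{3,5}; (4,2)→{1,2,3}; (6,3)→{2,3,4}. Safe: 6. Place at column 6.
Columns [4, 1, 5, 2, 6, 3], r−c [-3, 1, -2, 2, -1, 3], r+c [5, 3, 8, 6, 11, 9] are all distinct, so no two queens attack.

(1,4) (2,1) (3,5) (4,2) (5,6) (6,3)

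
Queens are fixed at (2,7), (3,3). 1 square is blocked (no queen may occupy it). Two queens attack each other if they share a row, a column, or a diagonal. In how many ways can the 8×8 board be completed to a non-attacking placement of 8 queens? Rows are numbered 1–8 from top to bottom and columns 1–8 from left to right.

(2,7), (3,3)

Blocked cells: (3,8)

Branch on row 1: col 2 → 1; col 4 → 1.
Sum: 1 + 1 = 2.

2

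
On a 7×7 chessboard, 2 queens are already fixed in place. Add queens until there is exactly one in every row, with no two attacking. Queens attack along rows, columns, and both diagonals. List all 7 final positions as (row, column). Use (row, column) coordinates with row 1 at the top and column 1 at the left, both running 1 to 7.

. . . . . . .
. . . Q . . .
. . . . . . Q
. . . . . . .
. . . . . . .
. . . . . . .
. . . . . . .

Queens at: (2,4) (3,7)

(1,6) (2,4) (3,7) (4,1) (5,3) (6,5) (7,2)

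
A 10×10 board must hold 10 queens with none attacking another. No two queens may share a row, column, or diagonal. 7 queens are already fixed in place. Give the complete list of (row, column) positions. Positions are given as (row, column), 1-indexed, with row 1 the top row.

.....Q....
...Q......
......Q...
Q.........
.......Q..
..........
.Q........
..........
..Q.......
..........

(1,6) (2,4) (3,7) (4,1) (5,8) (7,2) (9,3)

(1,6) (2,4) (3,7) (4,1) (5,8) (6,5) (7,2) (8,9) (9,3) (10,10)

Row 6: attacked by (1,6)→{1,6}; (2,4)→{4,8}; (3,7)→{4,7,10}; (4,1)→{1,3}; (5,8)→{7,8,9}; (7,2)→{1,2,3}; (9,3)→{3,6}. Safe: 5. Place at column 5.
Row 8: attacked by (1,6)→{6}; (2,4)→{4,10}; (3,7)→{2,7}; (4,1)→{1,5}; (5,8)→{5,8}; (6,5)→{3,5,7}; (7,2)→{1,2,3}; (9,3)→{2,3,4}. Safe: 9. Place at column 9.
Row 10: attacked by (1,6)→{6}; (2,4)→{4}; (3,7)→{7}; (4,1)→{1,7}; (5,8)→{3,8}; (6,5)→{1,5,9}; (7,2)→{2,5}; (8,9)→{7,9}; (9,3)→{2,3,4}. Safe: 10. Place at column 10.
Columns [6, 4, 7, 1, 8, 5, 2, 9, 3, 10], r−c [-5, -2, -4, 3, -3, 1, 5, -1, 6, 0], r+c [7, 6, 10, 5, 13, 11, 9, 17, 12, 20] are all distinct, so no two queens attack.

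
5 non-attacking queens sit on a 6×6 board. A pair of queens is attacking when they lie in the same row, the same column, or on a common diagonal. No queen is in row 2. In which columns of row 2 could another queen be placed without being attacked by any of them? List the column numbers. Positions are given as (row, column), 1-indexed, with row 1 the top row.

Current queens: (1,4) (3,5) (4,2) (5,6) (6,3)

(1,4) attacks row 2 at column 4 and diagonals 3, 5.
(3,5) attacks row 2 at column 5 and diagonals 4, 6.
(4,2) attacks row 2 at column 2 and diagonals 4.
(5,6) attacks row 2 at column 6 and diagonals 3.
(6,3) attacks row 2 at column 3.
Attacked columns: {2, 3, 4, 5, 6}. Safe: {1}.

columns 1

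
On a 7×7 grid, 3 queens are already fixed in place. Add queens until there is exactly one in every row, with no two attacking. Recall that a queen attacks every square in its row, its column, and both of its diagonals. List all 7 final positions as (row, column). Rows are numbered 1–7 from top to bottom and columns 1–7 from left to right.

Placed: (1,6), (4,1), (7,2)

Row 2: attacked by (1,6)→{5,6,7}; (4,1)→{1,3}; (7,2)→{2,7}. Safe: 4. Place at column 4.
Row 3: attacked by (1,6)→{4,6}; (2,4)→{3,4,5}; (4,1)→{1,2}; (7,2)→{2,6}. Safe: 7. Place at column 7.
Row 5: attacked by (1,6)→{2,6}; (2,4)→{1,4,7}; (3,7)→{5,7}; (4,1)→{1,2}; (7,2)→{2,4}. Safe: 3. Place at column 3.
Row 6: attacked by (1,6)→{1,6}; (2,4)→{4}; (3,7)→{4,7}; (4,1)→{1,3}; (5,3)→{2,3,4}; (7,2)→{1,2,3}. Safe: 5. Place at column 5.
Columns [6, 4, 7, 1, 3, 5, 2], r−c [-5, -2, -4, 3, 2, 1, 5], r+c [7, 6, 10, 5, 8, 11, 9] are all distinct, so no two queens attack.

(1,6) (2,4) (3,7) (4,1) (5,3) (6,5) (7,2)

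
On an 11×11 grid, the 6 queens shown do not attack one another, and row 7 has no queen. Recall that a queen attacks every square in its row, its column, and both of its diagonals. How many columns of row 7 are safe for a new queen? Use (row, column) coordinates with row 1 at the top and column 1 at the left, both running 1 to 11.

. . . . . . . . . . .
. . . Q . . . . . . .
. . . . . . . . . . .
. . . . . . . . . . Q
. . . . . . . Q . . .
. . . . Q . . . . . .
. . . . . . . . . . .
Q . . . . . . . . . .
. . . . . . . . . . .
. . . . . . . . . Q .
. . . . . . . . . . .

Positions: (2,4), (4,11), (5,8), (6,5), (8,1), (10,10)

1

(2,4) attacks row 7 at column 4 and diagonals 9.
(4,11) attacks row 7 at column 11 and diagonals 8.
(5,8) attacks row 7 at column 8 and diagonals 6, 10.
(6,5) attacks row 7 at column 5 and diagonals 4, 6.
(8,1) attacks row 7 at column 1 and diagonals 2.
(10,10) attacks row 7 at column 10 and diagonals 7.
Attacked columns: {1, 2, 4, 5, 6, 7, 8, 9, 10, 11}. Safe: {3}.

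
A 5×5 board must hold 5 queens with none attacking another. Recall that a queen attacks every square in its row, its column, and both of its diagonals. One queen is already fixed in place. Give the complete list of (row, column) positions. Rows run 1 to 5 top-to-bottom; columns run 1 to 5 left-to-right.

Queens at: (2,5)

(1,2) (2,5) (3,3) (4,1) (5,4)

Row 1: attacked by (2,5)→{4,5}. Safe: 1, 2, 3. Place at column 2.
Row 3: attacked by (1,2)→{2,4}; (2,5)→{4,5}. Safe: 1, 3. Place at column 3.
Row 4: attacked by (1,2)→{2,5}; (2,5)→{3,5}; (3,3)→{2,3,4}. Safe: 1. Place at column 1.
Row 5: attacked by (1,2)→{2}; (2,5)→{2,5}; (3,3)→{1,3,5}; (4,1)→{1,2}. Safe: 4. Place at column 4.
Columns [2, 5, 3, 1, 4], r−c [-1, -3, 0, 3, 1], r+c [3, 7, 6, 5, 9] are all distinct, so no two queens attack.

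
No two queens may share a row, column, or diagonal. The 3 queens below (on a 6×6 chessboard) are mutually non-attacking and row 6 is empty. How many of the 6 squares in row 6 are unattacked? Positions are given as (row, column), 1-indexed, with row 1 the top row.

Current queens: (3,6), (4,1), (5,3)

(3,6) attacks row 6 at column 6 and diagonals 3.
(4,1) attacks row 6 at column 1 and diagonals 3.
(5,3) attacks row 6 at column 3 and diagonals 2, 4.
Attacked columns: {1, 2, 3, 4, 6}. Safe: {5}.

1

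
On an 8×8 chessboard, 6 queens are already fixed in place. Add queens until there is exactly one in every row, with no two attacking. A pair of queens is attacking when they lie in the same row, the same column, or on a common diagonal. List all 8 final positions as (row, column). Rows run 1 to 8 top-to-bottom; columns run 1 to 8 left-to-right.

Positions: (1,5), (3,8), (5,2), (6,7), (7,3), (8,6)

Row 2: attacked by (1,5)→{4,5,6}; (3,8)→{7,8}; (5,2)→{2,5}; (6,7)→{3,7}; (7,3)→{3,8}; (8,6)→{6}. Safe: 1. Place at column 1.
Row 4: attacked by (1,5)→{2,5,8}; (2,1)→{1,3}; (3,8)→{7,8}; (5,2)→{1,2,3}; (6,7)→{5,7}; (7,3)→{3,6}; (8,6)→{2,6}. Safe: 4. Place at column 4.
Columns [5, 1, 8, 4, 2, 7, 3, 6], r−c [-4, 1, -5, 0, 3, -1, 4, 2], r+c [6, 3, 11, 8, 7, 13, 10, 14] are all distinct, so no two queens attack.

(1,5) (2,1) (3,8) (4,4) (5,2) (6,7) (7,3) (8,6)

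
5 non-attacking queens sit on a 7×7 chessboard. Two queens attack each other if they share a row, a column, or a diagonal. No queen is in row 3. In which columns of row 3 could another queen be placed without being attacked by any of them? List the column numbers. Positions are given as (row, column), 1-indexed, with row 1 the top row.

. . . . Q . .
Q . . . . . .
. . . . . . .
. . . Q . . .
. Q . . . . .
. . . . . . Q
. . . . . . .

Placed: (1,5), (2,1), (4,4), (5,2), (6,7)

(1,5) attacks row 3 at column 5 and diagonals 3, 7.
(2,1) attacks row 3 at column 1 and diagonals 2.
(4,4) attacks row 3 at column 4 and diagonals 3, 5.
(5,2) attacks row 3 at column 2 and diagonals 4.
(6,7) attacks row 3 at column 7 and diagonals 4.
Attacked columns: {1, 2, 3, 4, 5, 7}. Safe: {6}.

columns 6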